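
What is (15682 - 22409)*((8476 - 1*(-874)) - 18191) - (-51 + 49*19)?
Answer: 59472527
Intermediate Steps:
(15682 - 22409)*((8476 - 1*(-874)) - 18191) - (-51 + 49*19) = -6727*((8476 + 874) - 18191) - (-51 + 931) = -6727*(9350 - 18191) - 1*880 = -6727*(-8841) - 880 = 59473407 - 880 = 59472527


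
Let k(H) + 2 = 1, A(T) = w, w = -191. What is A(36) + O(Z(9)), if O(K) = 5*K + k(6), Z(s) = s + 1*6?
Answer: -117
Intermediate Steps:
Z(s) = 6 + s (Z(s) = s + 6 = 6 + s)
A(T) = -191
k(H) = -1 (k(H) = -2 + 1 = -1)
O(K) = -1 + 5*K (O(K) = 5*K - 1 = -1 + 5*K)
A(36) + O(Z(9)) = -191 + (-1 + 5*(6 + 9)) = -191 + (-1 + 5*15) = -191 + (-1 + 75) = -191 + 74 = -117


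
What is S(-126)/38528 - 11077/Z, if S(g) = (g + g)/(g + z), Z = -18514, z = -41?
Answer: 1272786305/2127184544 ≈ 0.59834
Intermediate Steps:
S(g) = 2*g/(-41 + g) (S(g) = (g + g)/(g - 41) = (2*g)/(-41 + g) = 2*g/(-41 + g))
S(-126)/38528 - 11077/Z = (2*(-126)/(-41 - 126))/38528 - 11077/(-18514) = (2*(-126)/(-167))*(1/38528) - 11077*(-1/18514) = (2*(-126)*(-1/167))*(1/38528) + 11077/18514 = (252/167)*(1/38528) + 11077/18514 = 9/229792 + 11077/18514 = 1272786305/2127184544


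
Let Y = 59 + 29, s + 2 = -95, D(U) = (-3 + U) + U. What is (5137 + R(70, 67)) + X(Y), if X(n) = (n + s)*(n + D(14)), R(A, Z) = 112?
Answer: 4232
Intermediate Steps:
D(U) = -3 + 2*U
s = -97 (s = -2 - 95 = -97)
Y = 88
X(n) = (-97 + n)*(25 + n) (X(n) = (n - 97)*(n + (-3 + 2*14)) = (-97 + n)*(n + (-3 + 28)) = (-97 + n)*(n + 25) = (-97 + n)*(25 + n))
(5137 + R(70, 67)) + X(Y) = (5137 + 112) + (-2425 + 88² - 72*88) = 5249 + (-2425 + 7744 - 6336) = 5249 - 1017 = 4232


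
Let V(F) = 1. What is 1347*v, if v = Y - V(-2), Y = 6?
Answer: 6735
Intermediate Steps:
v = 5 (v = 6 - 1*1 = 6 - 1 = 5)
1347*v = 1347*5 = 6735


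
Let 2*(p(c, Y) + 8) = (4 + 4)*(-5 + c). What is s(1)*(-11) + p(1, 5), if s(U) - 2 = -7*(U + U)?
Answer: 108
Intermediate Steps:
p(c, Y) = -28 + 4*c (p(c, Y) = -8 + ((4 + 4)*(-5 + c))/2 = -8 + (8*(-5 + c))/2 = -8 + (-40 + 8*c)/2 = -8 + (-20 + 4*c) = -28 + 4*c)
s(U) = 2 - 14*U (s(U) = 2 - 7*(U + U) = 2 - 14*U)
s(1)*(-11) + p(1, 5) = (2 - 14*1)*(-11) + (-28 + 4*1) = (2 - 14)*(-11) + (-28 + 4) = -12*(-11) - 24 = 132 - 24 = 108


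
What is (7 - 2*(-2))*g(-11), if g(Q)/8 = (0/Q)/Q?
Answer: 0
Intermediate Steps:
g(Q) = 0 (g(Q) = 8*((0/Q)/Q) = 8*(0/Q) = 8*0 = 0)
(7 - 2*(-2))*g(-11) = (7 - 2*(-2))*0 = (7 + 4)*0 = 11*0 = 0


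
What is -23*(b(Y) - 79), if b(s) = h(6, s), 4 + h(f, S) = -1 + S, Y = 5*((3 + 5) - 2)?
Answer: 1242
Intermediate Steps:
Y = 30 (Y = 5*(8 - 2) = 5*6 = 30)
h(f, S) = -5 + S (h(f, S) = -4 + (-1 + S) = -5 + S)
b(s) = -5 + s
-23*(b(Y) - 79) = -23*((-5 + 30) - 79) = -23*(25 - 79) = -23*(-54) = 1242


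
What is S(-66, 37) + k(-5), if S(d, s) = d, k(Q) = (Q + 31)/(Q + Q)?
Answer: -343/5 ≈ -68.600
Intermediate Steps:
k(Q) = (31 + Q)/(2*Q) (k(Q) = (31 + Q)/((2*Q)) = (31 + Q)*(1/(2*Q)) = (31 + Q)/(2*Q))
S(-66, 37) + k(-5) = -66 + (1/2)*(31 - 5)/(-5) = -66 + (1/2)*(-1/5)*26 = -66 - 13/5 = -343/5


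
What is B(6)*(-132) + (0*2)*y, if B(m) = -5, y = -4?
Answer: 660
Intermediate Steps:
B(6)*(-132) + (0*2)*y = -5*(-132) + (0*2)*(-4) = 660 + 0*(-4) = 660 + 0 = 660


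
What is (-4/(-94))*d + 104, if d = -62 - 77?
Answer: 4610/47 ≈ 98.085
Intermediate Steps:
d = -139
(-4/(-94))*d + 104 = -4/(-94)*(-139) + 104 = -4*(-1/94)*(-139) + 104 = (2/47)*(-139) + 104 = -278/47 + 104 = 4610/47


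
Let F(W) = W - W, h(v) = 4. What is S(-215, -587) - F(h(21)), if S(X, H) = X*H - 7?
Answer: 126198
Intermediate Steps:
S(X, H) = -7 + H*X (S(X, H) = H*X - 7 = -7 + H*X)
F(W) = 0
S(-215, -587) - F(h(21)) = (-7 - 587*(-215)) - 1*0 = (-7 + 126205) + 0 = 126198 + 0 = 126198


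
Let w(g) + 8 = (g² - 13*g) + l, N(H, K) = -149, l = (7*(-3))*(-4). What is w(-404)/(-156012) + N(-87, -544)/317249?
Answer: -13373415311/12373662747 ≈ -1.0808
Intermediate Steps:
l = 84 (l = -21*(-4) = 84)
w(g) = 76 + g² - 13*g (w(g) = -8 + ((g² - 13*g) + 84) = -8 + (84 + g² - 13*g) = 76 + g² - 13*g)
w(-404)/(-156012) + N(-87, -544)/317249 = (76 + (-404)² - 13*(-404))/(-156012) - 149/317249 = (76 + 163216 + 5252)*(-1/156012) - 149*1/317249 = 168544*(-1/156012) - 149/317249 = -42136/39003 - 149/317249 = -13373415311/12373662747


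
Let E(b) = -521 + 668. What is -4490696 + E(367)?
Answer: -4490549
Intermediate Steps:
E(b) = 147
-4490696 + E(367) = -4490696 + 147 = -4490549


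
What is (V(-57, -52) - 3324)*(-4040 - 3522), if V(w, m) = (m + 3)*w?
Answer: 4015422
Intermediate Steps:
V(w, m) = w*(3 + m) (V(w, m) = (3 + m)*w = w*(3 + m))
(V(-57, -52) - 3324)*(-4040 - 3522) = (-57*(3 - 52) - 3324)*(-4040 - 3522) = (-57*(-49) - 3324)*(-7562) = (2793 - 3324)*(-7562) = -531*(-7562) = 4015422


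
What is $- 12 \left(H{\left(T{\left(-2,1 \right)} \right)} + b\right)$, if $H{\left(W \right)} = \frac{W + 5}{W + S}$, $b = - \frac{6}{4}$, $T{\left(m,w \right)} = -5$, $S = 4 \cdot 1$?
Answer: $18$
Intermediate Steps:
$S = 4$
$b = - \frac{3}{2}$ ($b = \left(-6\right) \frac{1}{4} = - \frac{3}{2} \approx -1.5$)
$H{\left(W \right)} = \frac{5 + W}{4 + W}$ ($H{\left(W \right)} = \frac{W + 5}{W + 4} = \frac{5 + W}{4 + W}$)
$- 12 \left(H{\left(T{\left(-2,1 \right)} \right)} + b\right) = - 12 \left(\frac{5 - 5}{4 - 5} - \frac{3}{2}\right) = - 12 \left(\frac{1}{-1} \cdot 0 - \frac{3}{2}\right) = - 12 \left(\left(-1\right) 0 - \frac{3}{2}\right) = - 12 \left(0 - \frac{3}{2}\right) = \left(-12\right) \left(- \frac{3}{2}\right) = 18$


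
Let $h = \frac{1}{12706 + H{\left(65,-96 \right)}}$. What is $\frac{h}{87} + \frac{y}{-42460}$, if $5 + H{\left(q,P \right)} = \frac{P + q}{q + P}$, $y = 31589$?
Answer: $- \frac{17454070063}{23460721020} \approx -0.74397$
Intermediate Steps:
$H{\left(q,P \right)} = -4$ ($H{\left(q,P \right)} = -5 + \frac{P + q}{q + P} = -5 + \frac{P + q}{P + q} = -5 + 1 = -4$)
$h = \frac{1}{12702}$ ($h = \frac{1}{12706 - 4} = \frac{1}{12702} \approx 7.8728 \cdot 10^{-5}$)
$\frac{h}{87} + \frac{y}{-42460} = \frac{1}{12702 \cdot 87} + \frac{31589}{-42460} = \frac{1}{12702} \cdot \frac{1}{87} + 31589 \left(- \frac{1}{42460}\right) = \frac{1}{1105074} - \frac{31589}{42460} = - \frac{17454070063}{23460721020}$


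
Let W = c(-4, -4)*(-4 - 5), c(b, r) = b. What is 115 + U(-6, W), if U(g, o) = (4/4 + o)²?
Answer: 1484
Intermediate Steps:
W = 36 (W = -4*(-4 - 5) = -4*(-9) = 36)
U(g, o) = (1 + o)² (U(g, o) = (4*(¼) + o)² = (1 + o)²)
115 + U(-6, W) = 115 + (1 + 36)² = 115 + 37² = 115 + 1369 = 1484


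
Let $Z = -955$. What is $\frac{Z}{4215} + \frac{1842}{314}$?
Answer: $\frac{746416}{132351} \approx 5.6397$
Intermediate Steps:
$\frac{Z}{4215} + \frac{1842}{314} = - \frac{955}{4215} + \frac{1842}{314} = \left(-955\right) \frac{1}{4215} + 1842 \cdot \frac{1}{314} = - \frac{191}{843} + \frac{921}{157} = \frac{746416}{132351}$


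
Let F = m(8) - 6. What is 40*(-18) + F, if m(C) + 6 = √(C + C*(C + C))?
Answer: -732 + 2*√34 ≈ -720.34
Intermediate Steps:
m(C) = -6 + √(C + 2*C²) (m(C) = -6 + √(C + C*(C + C)) = -6 + √(C + C*(2*C)) = -6 + √(C + 2*C²))
F = -12 + 2*√34 (F = (-6 + √(8*(1 + 2*8))) - 6 = (-6 + √(8*(1 + 16))) - 6 = (-6 + √(8*17)) - 6 = (-6 + √136) - 6 = (-6 + 2*√34) - 6 = -12 + 2*√34 ≈ -0.33810)
40*(-18) + F = 40*(-18) + (-12 + 2*√34) = -720 + (-12 + 2*√34) = -732 + 2*√34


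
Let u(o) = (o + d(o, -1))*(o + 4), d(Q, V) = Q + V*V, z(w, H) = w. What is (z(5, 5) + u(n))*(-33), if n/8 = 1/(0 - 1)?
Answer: -2145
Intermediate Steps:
d(Q, V) = Q + V**2
n = -8 (n = 8/(0 - 1) = 8/(-1) = 8*(-1) = -8)
u(o) = (1 + 2*o)*(4 + o) (u(o) = (o + (o + (-1)**2))*(o + 4) = (o + (o + 1))*(4 + o) = (o + (1 + o))*(4 + o) = (1 + 2*o)*(4 + o))
(z(5, 5) + u(n))*(-33) = (5 + (4 + 2*(-8)**2 + 9*(-8)))*(-33) = (5 + (4 + 2*64 - 72))*(-33) = (5 + (4 + 128 - 72))*(-33) = (5 + 60)*(-33) = 65*(-33) = -2145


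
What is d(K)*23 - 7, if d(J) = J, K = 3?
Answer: 62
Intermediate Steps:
d(K)*23 - 7 = 3*23 - 7 = 69 - 7 = 62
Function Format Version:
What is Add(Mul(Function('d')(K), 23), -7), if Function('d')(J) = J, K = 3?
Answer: 62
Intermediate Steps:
Add(Mul(Function('d')(K), 23), -7) = Add(Mul(3, 23), -7) = Add(69, -7) = 62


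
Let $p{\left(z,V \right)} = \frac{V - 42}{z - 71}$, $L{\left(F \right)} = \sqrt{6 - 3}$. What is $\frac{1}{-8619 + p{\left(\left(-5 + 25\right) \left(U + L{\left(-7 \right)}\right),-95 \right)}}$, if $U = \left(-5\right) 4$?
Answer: $- \frac{475410063}{4097420298136} - \frac{685 \sqrt{3}}{4097420298136} \approx -0.00011603$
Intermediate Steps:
$L{\left(F \right)} = \sqrt{3}$
$U = -20$
$p{\left(z,V \right)} = \frac{-42 + V}{-71 + z}$
$\frac{1}{-8619 + p{\left(\left(-5 + 25\right) \left(U + L{\left(-7 \right)}\right),-95 \right)}} = \frac{1}{-8619 + \frac{-42 - 95}{-71 + \left(-5 + 25\right) \left(-20 + \sqrt{3}\right)}} = \frac{1}{-8619 + \frac{1}{-71 + 20 \left(-20 + \sqrt{3}\right)} \left(-137\right)} = \frac{1}{-8619 + \frac{1}{-71 - \left(400 - 20 \sqrt{3}\right)} \left(-137\right)} = \frac{1}{-8619 + \frac{1}{-471 + 20 \sqrt{3}} \left(-137\right)} = \frac{1}{-8619 - \frac{137}{-471 + 20 \sqrt{3}}}$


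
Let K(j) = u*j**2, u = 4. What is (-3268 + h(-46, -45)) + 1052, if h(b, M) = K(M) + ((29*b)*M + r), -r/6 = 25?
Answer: 65764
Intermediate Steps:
r = -150 (r = -6*25 = -150)
K(j) = 4*j**2
h(b, M) = -150 + 4*M**2 + 29*M*b (h(b, M) = 4*M**2 + ((29*b)*M - 150) = 4*M**2 + (29*M*b - 150) = 4*M**2 + (-150 + 29*M*b) = -150 + 4*M**2 + 29*M*b)
(-3268 + h(-46, -45)) + 1052 = (-3268 + (-150 + 4*(-45)**2 + 29*(-45)*(-46))) + 1052 = (-3268 + (-150 + 4*2025 + 60030)) + 1052 = (-3268 + (-150 + 8100 + 60030)) + 1052 = (-3268 + 67980) + 1052 = 64712 + 1052 = 65764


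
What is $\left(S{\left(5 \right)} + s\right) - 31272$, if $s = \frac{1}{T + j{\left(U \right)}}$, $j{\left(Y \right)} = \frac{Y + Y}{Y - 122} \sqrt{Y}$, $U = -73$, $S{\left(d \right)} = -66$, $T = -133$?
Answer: $- \frac{21127467079359}{674180293} - \frac{28470 i \sqrt{73}}{674180293} \approx -31338.0 - 0.00036081 i$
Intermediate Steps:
$j{\left(Y \right)} = \frac{2 Y^{\frac{3}{2}}}{-122 + Y}$ ($j{\left(Y \right)} = \frac{2 Y}{-122 + Y} \sqrt{Y} = \frac{2 Y^{\frac{3}{2}}}{-122 + Y}$)
$s = \frac{1}{-133 + \frac{146 i \sqrt{73}}{195}}$ ($s = \frac{1}{-133 + \frac{2 \left(-73\right)^{\frac{3}{2}}}{-122 - 73}} = \frac{1}{-133 + \frac{2 \left(- 73 i \sqrt{73}\right)}{-195}} = \frac{1}{-133 + 2 \left(- 73 i \sqrt{73}\right) \left(- \frac{1}{195}\right)} = \frac{1}{-133 + \frac{146 i \sqrt{73}}{195}} \approx -0.0075014 - 0.00036081 i$)
$\left(S{\left(5 \right)} + s\right) - 31272 = \left(-66 - \left(\frac{5057325}{674180293} + \frac{28470 i \sqrt{73}}{674180293}\right)\right) - 31272 = \left(- \frac{44500956663}{674180293} - \frac{28470 i \sqrt{73}}{674180293}\right) - 31272 = - \frac{21127467079359}{674180293} - \frac{28470 i \sqrt{73}}{674180293}$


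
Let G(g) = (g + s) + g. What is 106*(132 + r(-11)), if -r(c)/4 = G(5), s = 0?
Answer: 9752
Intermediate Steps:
G(g) = 2*g (G(g) = (g + 0) + g = g + g = 2*g)
r(c) = -40 (r(c) = -8*5 = -4*10 = -40)
106*(132 + r(-11)) = 106*(132 - 40) = 106*92 = 9752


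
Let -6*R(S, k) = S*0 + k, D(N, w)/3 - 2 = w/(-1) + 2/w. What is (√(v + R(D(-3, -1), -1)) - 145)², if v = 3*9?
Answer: (870 - √978)²/36 ≈ 19541.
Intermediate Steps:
D(N, w) = 6 - 3*w + 6/w (D(N, w) = 6 + 3*(w/(-1) + 2/w) = 6 + 3*(w*(-1) + 2/w) = 6 + 3*(-w + 2/w) = 6 + (-3*w + 6/w) = 6 - 3*w + 6/w)
R(S, k) = -k/6 (R(S, k) = -(S*0 + k)/6 = -(0 + k)/6 = -k/6)
v = 27
(√(v + R(D(-3, -1), -1)) - 145)² = (√(27 - ⅙*(-1)) - 145)² = (√(27 + ⅙) - 145)² = (√(163/6) - 145)² = (√978/6 - 145)² = (-145 + √978/6)²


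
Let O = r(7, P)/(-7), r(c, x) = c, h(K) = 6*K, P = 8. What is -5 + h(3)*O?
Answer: -23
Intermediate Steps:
O = -1 (O = 7/(-7) = 7*(-⅐) = -1)
-5 + h(3)*O = -5 + (6*3)*(-1) = -5 + 18*(-1) = -5 - 18 = -23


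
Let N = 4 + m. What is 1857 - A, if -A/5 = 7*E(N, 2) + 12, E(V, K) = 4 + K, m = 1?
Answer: 2127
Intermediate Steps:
N = 5 (N = 4 + 1 = 5)
A = -270 (A = -5*(7*(4 + 2) + 12) = -5*(7*6 + 12) = -5*(42 + 12) = -5*54 = -270)
1857 - A = 1857 - 1*(-270) = 1857 + 270 = 2127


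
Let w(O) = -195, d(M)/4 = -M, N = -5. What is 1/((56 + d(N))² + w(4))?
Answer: 1/5581 ≈ 0.00017918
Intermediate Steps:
d(M) = -4*M (d(M) = 4*(-M) = -4*M)
1/((56 + d(N))² + w(4)) = 1/((56 - 4*(-5))² - 195) = 1/((56 + 20)² - 195) = 1/(76² - 195) = 1/(5776 - 195) = 1/5581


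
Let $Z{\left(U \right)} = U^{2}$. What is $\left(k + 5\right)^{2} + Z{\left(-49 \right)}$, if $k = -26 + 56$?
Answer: $3626$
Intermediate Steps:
$k = 30$
$\left(k + 5\right)^{2} + Z{\left(-49 \right)} = \left(30 + 5\right)^{2} + \left(-49\right)^{2} = 35^{2} + 2401 = 1225 + 2401 = 3626$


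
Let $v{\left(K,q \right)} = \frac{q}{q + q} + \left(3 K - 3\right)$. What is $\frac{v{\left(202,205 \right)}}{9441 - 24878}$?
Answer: $- \frac{1207}{30874} \approx -0.039094$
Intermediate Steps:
$v{\left(K,q \right)} = - \frac{5}{2} + 3 K$ ($v{\left(K,q \right)} = \frac{q}{2 q} + \left(-3 + 3 K\right) = \frac{1}{2 q} q + \left(-3 + 3 K\right) = \frac{1}{2} + \left(-3 + 3 K\right) = - \frac{5}{2} + 3 K$)
$\frac{v{\left(202,205 \right)}}{9441 - 24878} = \frac{- \frac{5}{2} + 3 \cdot 202}{9441 - 24878} = \frac{- \frac{5}{2} + 606}{-15437} = \frac{1207}{2} \left(- \frac{1}{15437}\right) = - \frac{1207}{30874}$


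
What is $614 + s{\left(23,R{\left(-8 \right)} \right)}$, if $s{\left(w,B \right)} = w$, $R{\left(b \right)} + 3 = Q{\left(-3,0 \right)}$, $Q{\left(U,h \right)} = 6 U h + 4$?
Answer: $637$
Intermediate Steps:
$Q{\left(U,h \right)} = 4 + 6 U h$ ($Q{\left(U,h \right)} = 6 U h + 4 = 4 + 6 U h$)
$R{\left(b \right)} = 1$ ($R{\left(b \right)} = -3 + \left(4 + 6 \left(-3\right) 0\right) = -3 + \left(4 + 0\right) = -3 + 4 = 1$)
$614 + s{\left(23,R{\left(-8 \right)} \right)} = 614 + 23 = 637$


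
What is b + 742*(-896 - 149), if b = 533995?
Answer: -241395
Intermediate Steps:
b + 742*(-896 - 149) = 533995 + 742*(-896 - 149) = 533995 + 742*(-1045) = 533995 - 775390 = -241395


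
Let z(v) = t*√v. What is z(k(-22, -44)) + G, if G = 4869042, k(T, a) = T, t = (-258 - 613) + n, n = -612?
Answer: 4869042 - 1483*I*√22 ≈ 4.869e+6 - 6955.9*I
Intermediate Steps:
t = -1483 (t = (-258 - 613) - 612 = -871 - 612 = -1483)
z(v) = -1483*√v
z(k(-22, -44)) + G = -1483*I*√22 + 4869042 = 4869042 - 1483*I*√22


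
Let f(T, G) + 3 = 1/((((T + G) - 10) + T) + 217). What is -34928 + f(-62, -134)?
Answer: -1781482/51 ≈ -34931.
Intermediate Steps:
f(T, G) = -3 + 1/(207 + G + 2*T) (f(T, G) = -3 + 1/((((T + G) - 10) + T) + 217) = -3 + 1/((((G + T) - 10) + T) + 217) = -3 + 1/(((-10 + G + T) + T) + 217) = -3 + 1/((-10 + G + 2*T) + 217) = -3 + 1/(207 + G + 2*T))
-34928 + f(-62, -134) = -34928 + (-620 - 6*(-62) - 3*(-134))/(207 - 134 + 2*(-62)) = -34928 + (-620 + 372 + 402)/(207 - 134 - 124) = -34928 + 154/(-51) = -34928 - 1/51*154 = -34928 - 154/51 = -1781482/51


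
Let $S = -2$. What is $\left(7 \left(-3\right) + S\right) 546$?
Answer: $-12558$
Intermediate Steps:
$\left(7 \left(-3\right) + S\right) 546 = \left(7 \left(-3\right) - 2\right) 546 = \left(-21 - 2\right) 546 = \left(-23\right) 546 = -12558$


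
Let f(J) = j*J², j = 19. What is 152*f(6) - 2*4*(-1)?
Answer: 103976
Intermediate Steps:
f(J) = 19*J²
152*f(6) - 2*4*(-1) = 152*(19*6²) - 2*4*(-1) = 152*(19*36) - 8*(-1) = 152*684 + 8 = 103968 + 8 = 103976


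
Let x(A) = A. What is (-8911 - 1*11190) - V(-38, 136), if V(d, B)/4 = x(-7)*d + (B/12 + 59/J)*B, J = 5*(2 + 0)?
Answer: -458099/15 ≈ -30540.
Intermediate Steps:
J = 10 (J = 5*2 = 10)
V(d, B) = -28*d + 4*B*(59/10 + B/12) (V(d, B) = 4*(-7*d + (B/12 + 59/10)*B) = 4*(-7*d + (59/10 + B/12)*B) = 4*(-7*d + B*(59/10 + B/12)) = -28*d + 4*B*(59/10 + B/12))
(-8911 - 1*11190) - V(-38, 136) = (-8911 - 1*11190) - (-28*(-38) + (1/3)*136**2 + (118/5)*136) = (-8911 - 11190) - (1064 + (1/3)*18496 + 16048/5) = -20101 - (1064 + 18496/3 + 16048/5) = -20101 - 1*156584/15 = -20101 - 156584/15 = -458099/15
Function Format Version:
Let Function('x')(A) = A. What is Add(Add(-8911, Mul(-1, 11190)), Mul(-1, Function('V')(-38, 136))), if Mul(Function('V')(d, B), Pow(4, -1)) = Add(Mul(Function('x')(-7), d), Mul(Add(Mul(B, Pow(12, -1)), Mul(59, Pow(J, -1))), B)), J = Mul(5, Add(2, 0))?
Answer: Rational(-458099, 15) ≈ -30540.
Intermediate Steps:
J = 10 (J = Mul(5, 2) = 10)
Function('V')(d, B) = Add(Mul(-28, d), Mul(4, B, Add(Rational(59, 10), Mul(Rational(1, 12), B)))) (Function('V')(d, B) = Mul(4, Add(Mul(-7, d), Mul(Add(Mul(B, Pow(12, -1)), Mul(59, Pow(10, -1))), B))) = Mul(4, Add(Mul(-7, d), Mul(Add(Mul(B, Rational(1, 12)), Mul(59, Rational(1, 10))), B))) = Mul(4, Add(Mul(-7, d), Mul(Add(Mul(Rational(1, 12), B), Rational(59, 10)), B))) = Mul(4, Add(Mul(-7, d), Mul(Add(Rational(59, 10), Mul(Rational(1, 12), B)), B))) = Mul(4, Add(Mul(-7, d), Mul(B, Add(Rational(59, 10), Mul(Rational(1, 12), B))))) = Add(Mul(-28, d), Mul(4, B, Add(Rational(59, 10), Mul(Rational(1, 12), B)))))
Add(Add(-8911, Mul(-1, 11190)), Mul(-1, Function('V')(-38, 136))) = Add(Add(-8911, Mul(-1, 11190)), Mul(-1, Add(Mul(-28, -38), Mul(Rational(1, 3), Pow(136, 2)), Mul(Rational(118, 5), 136)))) = Add(Add(-8911, -11190), Mul(-1, Add(1064, Mul(Rational(1, 3), 18496), Rational(16048, 5)))) = Add(-20101, Mul(-1, Add(1064, Rational(18496, 3), Rational(16048, 5)))) = Add(-20101, Mul(-1, Rational(156584, 15))) = Add(-20101, Rational(-156584, 15)) = Rational(-458099, 15)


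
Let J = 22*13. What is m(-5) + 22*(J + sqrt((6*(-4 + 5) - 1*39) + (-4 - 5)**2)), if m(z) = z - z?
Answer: 6292 + 88*sqrt(3) ≈ 6444.4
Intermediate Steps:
J = 286
m(z) = 0
m(-5) + 22*(J + sqrt((6*(-4 + 5) - 1*39) + (-4 - 5)**2)) = 0 + 22*(286 + sqrt((6*(-4 + 5) - 1*39) + (-4 - 5)**2)) = 0 + 22*(286 + sqrt((6*1 - 39) + (-9)**2)) = 0 + 22*(286 + sqrt((6 - 39) + 81)) = 0 + 22*(286 + sqrt(-33 + 81)) = 0 + 22*(286 + sqrt(48)) = 0 + 22*(286 + 4*sqrt(3)) = 0 + (6292 + 88*sqrt(3)) = 6292 + 88*sqrt(3)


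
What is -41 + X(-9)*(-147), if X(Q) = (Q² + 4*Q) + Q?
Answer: -5333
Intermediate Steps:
X(Q) = Q² + 5*Q
-41 + X(-9)*(-147) = -41 - 9*(5 - 9)*(-147) = -41 - 9*(-4)*(-147) = -41 + 36*(-147) = -41 - 5292 = -5333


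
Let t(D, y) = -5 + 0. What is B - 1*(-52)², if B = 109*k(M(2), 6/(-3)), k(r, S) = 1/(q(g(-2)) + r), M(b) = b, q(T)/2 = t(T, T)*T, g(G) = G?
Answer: -59379/22 ≈ -2699.0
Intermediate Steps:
t(D, y) = -5
q(T) = -10*T (q(T) = 2*(-5*T) = -10*T)
k(r, S) = 1/(20 + r) (k(r, S) = 1/(-10*(-2) + r) = 1/(20 + r))
B = 109/22 (B = 109/(20 + 2) = 109/22 ≈ 4.9545)
B - 1*(-52)² = 109/22 - 1*(-52)² = 109/22 - 1*2704 = 109/22 - 2704 = -59379/22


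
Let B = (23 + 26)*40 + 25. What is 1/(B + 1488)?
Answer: 1/3473 ≈ 0.00028794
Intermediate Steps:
B = 1985 (B = 49*40 + 25 = 1960 + 25 = 1985)
1/(B + 1488) = 1/(1985 + 1488) = 1/3473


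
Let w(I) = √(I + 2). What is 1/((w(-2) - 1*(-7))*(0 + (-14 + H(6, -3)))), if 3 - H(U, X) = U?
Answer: -1/119 ≈ -0.0084034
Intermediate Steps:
w(I) = √(2 + I)
H(U, X) = 3 - U
1/((w(-2) - 1*(-7))*(0 + (-14 + H(6, -3)))) = 1/((√(2 - 2) - 1*(-7))*(0 + (-14 + (3 - 1*6)))) = 1/((√0 + 7)*(0 + (-14 + (3 - 6)))) = 1/((0 + 7)*(0 + (-14 - 3))) = 1/(7*(0 - 17)) = 1/(7*(-17)) = 1/(-119) = -1/119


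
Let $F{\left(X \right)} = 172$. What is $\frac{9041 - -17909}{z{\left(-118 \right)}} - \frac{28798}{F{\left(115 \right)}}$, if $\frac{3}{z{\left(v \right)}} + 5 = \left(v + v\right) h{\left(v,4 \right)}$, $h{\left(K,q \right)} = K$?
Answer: $\frac{21510559301}{86} \approx 2.5012 \cdot 10^{8}$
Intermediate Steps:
$z{\left(v \right)} = \frac{3}{-5 + 2 v^{2}}$ ($z{\left(v \right)} = \frac{3}{-5 + \left(v + v\right) v} = \frac{3}{-5 + 2 v v} = \frac{3}{-5 + 2 v^{2}}$)
$\frac{9041 - -17909}{z{\left(-118 \right)}} - \frac{28798}{F{\left(115 \right)}} = \frac{9041 - -17909}{3 \frac{1}{-5 + 2 \left(-118\right)^{2}}} - \frac{28798}{172} = \frac{9041 + 17909}{3 \frac{1}{-5 + 2 \cdot 13924}} - \frac{14399}{86} = \frac{26950}{3 \frac{1}{-5 + 27848}} - \frac{14399}{86} = \frac{26950}{3 \cdot \frac{1}{27843}} - \frac{14399}{86} = 26950 \frac{1}{\frac{1}{9281}} - \frac{14399}{86} = 26950 \cdot 9281 - \frac{14399}{86} = 250122950 - \frac{14399}{86} = \frac{21510559301}{86}$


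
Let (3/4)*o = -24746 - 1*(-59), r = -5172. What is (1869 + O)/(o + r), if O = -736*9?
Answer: 1585/12696 ≈ 0.12484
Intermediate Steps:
o = -32916 (o = 4*(-24746 - 1*(-59))/3 = 4*(-24746 + 59)/3 = (4/3)*(-24687) = -32916)
O = -6624
(1869 + O)/(o + r) = (1869 - 6624)/(-32916 - 5172) = -4755/(-38088) = -4755*(-1/38088) = 1585/12696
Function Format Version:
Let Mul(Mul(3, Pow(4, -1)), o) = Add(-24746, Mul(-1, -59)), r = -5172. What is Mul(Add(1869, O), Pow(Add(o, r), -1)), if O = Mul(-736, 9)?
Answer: Rational(1585, 12696) ≈ 0.12484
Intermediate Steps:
o = -32916 (o = Mul(Rational(4, 3), Add(-24746, Mul(-1, -59))) = Mul(Rational(4, 3), Add(-24746, 59)) = Mul(Rational(4, 3), -24687) = -32916)
O = -6624
Mul(Add(1869, O), Pow(Add(o, r), -1)) = Mul(Add(1869, -6624), Pow(Add(-32916, -5172), -1)) = Mul(-4755, Pow(-38088, -1)) = Mul(-4755, Rational(-1, 38088)) = Rational(1585, 12696)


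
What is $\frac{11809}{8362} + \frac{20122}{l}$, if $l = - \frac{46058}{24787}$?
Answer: $- \frac{2085060393073}{192568498} \approx -10828.0$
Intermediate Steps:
$l = - \frac{46058}{24787}$ ($l = \left(-46058\right) \frac{1}{24787} = - \frac{46058}{24787} \approx -1.8582$)
$\frac{11809}{8362} + \frac{20122}{l} = \frac{11809}{8362} + \frac{20122}{- \frac{46058}{24787}} = 11809 \cdot \frac{1}{8362} + 20122 \left(- \frac{24787}{46058}\right) = \frac{11809}{8362} - \frac{249382007}{23029} = - \frac{2085060393073}{192568498}$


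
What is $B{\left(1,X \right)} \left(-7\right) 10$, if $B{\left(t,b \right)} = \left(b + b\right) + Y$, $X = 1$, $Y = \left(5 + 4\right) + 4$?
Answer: $-1050$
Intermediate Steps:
$Y = 13$ ($Y = 9 + 4 = 13$)
$B{\left(t,b \right)} = 13 + 2 b$ ($B{\left(t,b \right)} = \left(b + b\right) + 13 = 2 b + 13 = 13 + 2 b$)
$B{\left(1,X \right)} \left(-7\right) 10 = \left(13 + 2 \cdot 1\right) \left(-7\right) 10 = \left(13 + 2\right) \left(-7\right) 10 = 15 \left(-7\right) 10 = \left(-105\right) 10 = -1050$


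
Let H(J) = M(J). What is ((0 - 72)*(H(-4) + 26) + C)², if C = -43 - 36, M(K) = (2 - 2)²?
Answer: 3806401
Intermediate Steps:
M(K) = 0 (M(K) = 0² = 0)
H(J) = 0
C = -79
((0 - 72)*(H(-4) + 26) + C)² = ((0 - 72)*(0 + 26) - 79)² = (-72*26 - 79)² = (-1872 - 79)² = (-1951)² = 3806401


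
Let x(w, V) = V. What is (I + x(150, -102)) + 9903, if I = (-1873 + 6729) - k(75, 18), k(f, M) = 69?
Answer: 14588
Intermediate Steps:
I = 4787 (I = (-1873 + 6729) - 1*69 = 4856 - 69 = 4787)
(I + x(150, -102)) + 9903 = (4787 - 102) + 9903 = 4685 + 9903 = 14588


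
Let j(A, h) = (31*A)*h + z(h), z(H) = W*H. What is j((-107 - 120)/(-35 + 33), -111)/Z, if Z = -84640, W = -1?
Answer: 156177/33856 ≈ 4.6130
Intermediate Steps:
z(H) = -H
j(A, h) = -h + 31*A*h (j(A, h) = (31*A)*h - h = 31*A*h - h = -h + 31*A*h)
j((-107 - 120)/(-35 + 33), -111)/Z = -111*(-1 + 31*((-107 - 120)/(-35 + 33)))/(-84640) = -111*(-1 + 31*(-227/(-2)))*(-1/84640) = -111*(-1 + 31*(-227*(-½)))*(-1/84640) = -111*(-1 + 31*(227/2))*(-1/84640) = -111*(-1 + 7037/2)*(-1/84640) = -111*7035/2*(-1/84640) = -780885/2*(-1/84640) = 156177/33856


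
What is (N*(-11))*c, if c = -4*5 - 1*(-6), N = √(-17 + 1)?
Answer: 616*I ≈ 616.0*I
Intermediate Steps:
N = 4*I (N = √(-16) = 4*I ≈ 4.0*I)
c = -14 (c = -20 + 6 = -14)
(N*(-11))*c = ((4*I)*(-11))*(-14) = -44*I*(-14) = 616*I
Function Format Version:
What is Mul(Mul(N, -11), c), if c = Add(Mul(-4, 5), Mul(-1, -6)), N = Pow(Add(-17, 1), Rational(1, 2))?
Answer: Mul(616, I) ≈ Mul(616.00, I)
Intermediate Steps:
N = Mul(4, I) (N = Pow(-16, Rational(1, 2)) = Mul(4, I) ≈ Mul(4.0000, I))
c = -14 (c = Add(-20, 6) = -14)
Mul(Mul(N, -11), c) = Mul(Mul(Mul(4, I), -11), -14) = Mul(Mul(-44, I), -14) = Mul(616, I)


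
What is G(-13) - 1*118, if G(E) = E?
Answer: -131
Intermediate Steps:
G(-13) - 1*118 = -13 - 1*118 = -13 - 118 = -131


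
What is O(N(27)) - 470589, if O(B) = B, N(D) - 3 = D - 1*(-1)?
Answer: -470558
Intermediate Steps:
N(D) = 4 + D (N(D) = 3 + (D - 1*(-1)) = 3 + (D + 1) = 3 + (1 + D) = 4 + D)
O(N(27)) - 470589 = (4 + 27) - 470589 = 31 - 470589 = -470558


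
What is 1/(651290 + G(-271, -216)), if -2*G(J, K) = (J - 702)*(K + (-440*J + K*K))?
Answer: 1/81254610 ≈ 1.2307e-8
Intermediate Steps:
G(J, K) = -(-702 + J)*(K + K² - 440*J)/2 (G(J, K) = -(J - 702)*(K + (-440*J + K*K))/2 = -(-702 + J)*(K + (-440*J + K²))/2 = -(-702 + J)*(K + (K² - 440*J))/2 = -(-702 + J)*(K + K² - 440*J)/2)
1/(651290 + G(-271, -216)) = 1/(651290 + (-154440*(-271) + 220*(-271)² + 351*(-216) + 351*(-216)² - ½*(-271)*(-216) - ½*(-271)*(-216)²)) = 1/(651290 + (41853240 + 220*73441 - 75816 + 351*46656 - 29268 - ½*(-271)*46656)) = 1/(651290 + (41853240 + 16157020 - 75816 + 16376256 - 29268 + 6321888)) = 1/(651290 + 80603320) = 1/81254610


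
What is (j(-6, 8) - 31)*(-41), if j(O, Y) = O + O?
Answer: 1763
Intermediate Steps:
j(O, Y) = 2*O
(j(-6, 8) - 31)*(-41) = (2*(-6) - 31)*(-41) = (-12 - 31)*(-41) = -43*(-41) = 1763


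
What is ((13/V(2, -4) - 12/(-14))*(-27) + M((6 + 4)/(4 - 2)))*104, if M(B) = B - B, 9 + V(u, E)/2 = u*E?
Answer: -158652/119 ≈ -1333.2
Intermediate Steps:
V(u, E) = -18 + 2*E*u (V(u, E) = -18 + 2*(u*E) = -18 + 2*(E*u) = -18 + 2*E*u)
M(B) = 0
((13/V(2, -4) - 12/(-14))*(-27) + M((6 + 4)/(4 - 2)))*104 = ((13/(-18 + 2*(-4)*2) - 12/(-14))*(-27) + 0)*104 = ((13/(-18 - 16) - 12*(-1/14))*(-27) + 0)*104 = ((13/(-34) + 6/7)*(-27) + 0)*104 = ((13*(-1/34) + 6/7)*(-27) + 0)*104 = ((-13/34 + 6/7)*(-27) + 0)*104 = ((113/238)*(-27) + 0)*104 = (-3051/238 + 0)*104 = -3051/238*104 = -158652/119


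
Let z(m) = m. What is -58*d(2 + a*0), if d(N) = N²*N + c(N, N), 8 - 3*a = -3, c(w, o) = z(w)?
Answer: -580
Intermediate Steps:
c(w, o) = w
a = 11/3 (a = 8/3 - ⅓*(-3) = 8/3 + 1 = 11/3 ≈ 3.6667)
d(N) = N + N³ (d(N) = N²*N + N = N³ + N = N + N³)
-58*d(2 + a*0) = -58*((2 + (11/3)*0) + (2 + (11/3)*0)³) = -58*((2 + 0) + (2 + 0)³) = -58*(2 + 2³) = -58*(2 + 8) = -58*10 = -580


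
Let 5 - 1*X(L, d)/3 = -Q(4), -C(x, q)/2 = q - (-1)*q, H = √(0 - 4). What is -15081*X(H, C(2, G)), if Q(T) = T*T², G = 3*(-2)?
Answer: -3121767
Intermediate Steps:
H = 2*I (H = √(-4) = 2*I ≈ 2.0*I)
G = -6
C(x, q) = -4*q (C(x, q) = -2*(q - (-1)*q) = -2*(q + q) = -4*q)
Q(T) = T³
X(L, d) = 207 (X(L, d) = 15 - (-3)*4³ = 15 - (-3)*64 = 15 - 3*(-64) = 15 + 192 = 207)
-15081*X(H, C(2, G)) = -15081*207 = -3121767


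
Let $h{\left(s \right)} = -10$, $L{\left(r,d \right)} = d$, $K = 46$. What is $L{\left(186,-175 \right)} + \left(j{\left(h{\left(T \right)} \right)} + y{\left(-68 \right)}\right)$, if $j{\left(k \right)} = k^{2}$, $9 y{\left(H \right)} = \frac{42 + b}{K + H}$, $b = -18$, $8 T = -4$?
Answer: $- \frac{2479}{33} \approx -75.121$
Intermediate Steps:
$T = - \frac{1}{2}$ ($T = \frac{1}{8} \left(-4\right) = - \frac{1}{2} \approx -0.5$)
$y{\left(H \right)} = \frac{8}{3 \left(46 + H\right)}$ ($y{\left(H \right)} = \frac{\left(42 - 18\right) \frac{1}{46 + H}}{9} = \frac{24 \frac{1}{46 + H}}{9} = \frac{8}{3 \left(46 + H\right)}$)
$L{\left(186,-175 \right)} + \left(j{\left(h{\left(T \right)} \right)} + y{\left(-68 \right)}\right) = -175 + \left(\left(-10\right)^{2} + \frac{8}{3 \left(46 - 68\right)}\right) = -175 + \left(100 + \frac{8}{3 \left(-22\right)}\right) = -175 + \left(100 + \frac{8}{3} \left(- \frac{1}{22}\right)\right) = -175 + \left(100 - \frac{4}{33}\right) = -175 + \frac{3296}{33} = - \frac{2479}{33}$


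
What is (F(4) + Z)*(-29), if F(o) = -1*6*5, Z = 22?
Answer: 232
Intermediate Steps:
F(o) = -30 (F(o) = -6*5 = -30)
(F(4) + Z)*(-29) = (-30 + 22)*(-29) = -8*(-29) = 232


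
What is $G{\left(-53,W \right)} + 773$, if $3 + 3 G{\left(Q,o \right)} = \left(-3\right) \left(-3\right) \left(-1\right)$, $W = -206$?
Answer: $769$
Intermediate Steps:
$G{\left(Q,o \right)} = -4$ ($G{\left(Q,o \right)} = -1 + \frac{\left(-3\right) \left(-3\right) \left(-1\right)}{3} = -1 + \frac{9 \left(-1\right)}{3} = -1 + \frac{1}{3} \left(-9\right) = -1 - 3 = -4$)
$G{\left(-53,W \right)} + 773 = -4 + 773 = 769$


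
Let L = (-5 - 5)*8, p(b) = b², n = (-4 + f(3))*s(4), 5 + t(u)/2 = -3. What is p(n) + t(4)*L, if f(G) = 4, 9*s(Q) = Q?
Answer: 1280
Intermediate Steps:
s(Q) = Q/9
t(u) = -16 (t(u) = -10 + 2*(-3) = -10 - 6 = -16)
n = 0 (n = (-4 + 4)*((⅑)*4) = 0*(4/9) = 0)
L = -80 (L = -10*8 = -80)
p(n) + t(4)*L = 0² - 16*(-80) = 0 + 1280 = 1280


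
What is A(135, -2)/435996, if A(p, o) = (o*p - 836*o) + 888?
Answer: 1145/217998 ≈ 0.0052523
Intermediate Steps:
A(p, o) = 888 - 836*o + o*p (A(p, o) = (-836*o + o*p) + 888 = 888 - 836*o + o*p)
A(135, -2)/435996 = (888 - 836*(-2) - 2*135)/435996 = (888 + 1672 - 270)*(1/435996) = 2290*(1/435996) = 1145/217998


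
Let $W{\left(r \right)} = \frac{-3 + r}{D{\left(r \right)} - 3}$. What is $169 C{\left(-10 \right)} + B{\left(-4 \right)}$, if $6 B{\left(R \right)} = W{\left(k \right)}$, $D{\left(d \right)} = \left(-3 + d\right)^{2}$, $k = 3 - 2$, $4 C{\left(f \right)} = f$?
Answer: $- \frac{2537}{6} \approx -422.83$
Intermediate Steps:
$C{\left(f \right)} = \frac{f}{4}$
$k = 1$ ($k = 3 - 2 = 1$)
$W{\left(r \right)} = \frac{-3 + r}{-3 + \left(-3 + r\right)^{2}}$ ($W{\left(r \right)} = \frac{-3 + r}{\left(-3 + r\right)^{2} - 3} = \frac{-3 + r}{-3 + \left(-3 + r\right)^{2}}$)
$B{\left(R \right)} = - \frac{1}{3}$ ($B{\left(R \right)} = \frac{\frac{1}{-3 + \left(-3 + 1\right)^{2}} \left(-3 + 1\right)}{6} = \frac{\frac{1}{-3 + \left(-2\right)^{2}} \left(-2\right)}{6} = \frac{\frac{1}{-3 + 4} \left(-2\right)}{6} = \frac{1^{-1} \left(-2\right)}{6} = \frac{1 \left(-2\right)}{6} = \frac{1}{6} \left(-2\right) = - \frac{1}{3}$)
$169 C{\left(-10 \right)} + B{\left(-4 \right)} = 169 \cdot \frac{1}{4} \left(-10\right) - \frac{1}{3} = 169 \left(- \frac{5}{2}\right) - \frac{1}{3} = - \frac{845}{2} - \frac{1}{3} = - \frac{2537}{6}$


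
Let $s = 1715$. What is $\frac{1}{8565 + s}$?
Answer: $\frac{1}{10280} \approx 9.7276 \cdot 10^{-5}$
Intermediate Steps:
$\frac{1}{8565 + s} = \frac{1}{8565 + 1715} = \frac{1}{10280}$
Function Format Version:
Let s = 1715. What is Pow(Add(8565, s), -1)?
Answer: Rational(1, 10280) ≈ 9.7276e-5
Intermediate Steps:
Pow(Add(8565, s), -1) = Pow(Add(8565, 1715), -1) = Pow(10280, -1) = Rational(1, 10280)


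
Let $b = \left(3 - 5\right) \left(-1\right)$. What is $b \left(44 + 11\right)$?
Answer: $110$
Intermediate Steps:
$b = 2$ ($b = \left(-2\right) \left(-1\right) = 2$)
$b \left(44 + 11\right) = 2 \left(44 + 11\right) = 2 \cdot 55 = 110$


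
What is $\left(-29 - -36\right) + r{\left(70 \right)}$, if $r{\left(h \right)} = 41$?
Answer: $48$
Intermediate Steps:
$\left(-29 - -36\right) + r{\left(70 \right)} = \left(-29 - -36\right) + 41 = \left(-29 + 36\right) + 41 = 7 + 41 = 48$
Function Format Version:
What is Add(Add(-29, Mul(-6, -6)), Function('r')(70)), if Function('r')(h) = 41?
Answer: 48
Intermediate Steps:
Add(Add(-29, Mul(-6, -6)), Function('r')(70)) = Add(Add(-29, Mul(-6, -6)), 41) = Add(Add(-29, 36), 41) = Add(7, 41) = 48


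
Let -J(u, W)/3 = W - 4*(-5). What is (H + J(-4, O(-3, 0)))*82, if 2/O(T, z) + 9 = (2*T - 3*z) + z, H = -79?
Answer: -56826/5 ≈ -11365.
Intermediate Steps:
O(T, z) = 2/(-9 - 2*z + 2*T) (O(T, z) = 2/(-9 + ((2*T - 3*z) + z)) = 2/(-9 + ((-3*z + 2*T) + z)) = 2/(-9 + (-2*z + 2*T)) = 2/(-9 - 2*z + 2*T))
J(u, W) = -60 - 3*W (J(u, W) = -3*(W - 4*(-5)) = -3*(W + 20) = -3*(20 + W) = -60 - 3*W)
(H + J(-4, O(-3, 0)))*82 = (-79 + (-60 - (-6)/(9 - 2*(-3) + 2*0)))*82 = (-79 + (-60 - (-6)/(9 + 6 + 0)))*82 = (-79 + (-60 - (-6)/15))*82 = (-79 + (-60 - 3*(-2/15)))*82 = (-79 + (-60 + ⅖))*82 = (-79 - 298/5)*82 = -693/5*82 = -56826/5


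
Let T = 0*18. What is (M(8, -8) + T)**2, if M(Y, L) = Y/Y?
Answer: 1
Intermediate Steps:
M(Y, L) = 1
T = 0
(M(8, -8) + T)**2 = (1 + 0)**2 = 1**2 = 1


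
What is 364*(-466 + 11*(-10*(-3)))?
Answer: -49504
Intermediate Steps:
364*(-466 + 11*(-10*(-3))) = 364*(-466 + 11*30) = 364*(-466 + 330) = 364*(-136) = -49504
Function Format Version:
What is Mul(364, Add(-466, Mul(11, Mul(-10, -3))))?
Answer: -49504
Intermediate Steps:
Mul(364, Add(-466, Mul(11, Mul(-10, -3)))) = Mul(364, Add(-466, Mul(11, 30))) = Mul(364, Add(-466, 330)) = Mul(364, -136) = -49504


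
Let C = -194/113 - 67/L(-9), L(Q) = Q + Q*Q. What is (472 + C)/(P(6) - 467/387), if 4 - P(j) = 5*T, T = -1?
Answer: 164202079/2726464 ≈ 60.225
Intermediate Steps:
L(Q) = Q + Q²
P(j) = 9 (P(j) = 4 - 5*(-1) = 4 - 1*(-5) = 4 + 5 = 9)
C = -21539/8136 (C = -194/113 - 67*(-1/(9*(1 - 9))) = -194*1/113 - 67/((-9*(-8))) = -194/113 - 67/72 = -21539/8136 ≈ -2.6474)
(472 + C)/(P(6) - 467/387) = (472 - 21539/8136)/(9 - 467/387) = 3818653/(8136*(9 - 467*1/387)) = 3818653/(8136*(9 - 467/387)) = 3818653/(8136*(3016/387)) = (3818653/8136)*(387/3016) = 164202079/2726464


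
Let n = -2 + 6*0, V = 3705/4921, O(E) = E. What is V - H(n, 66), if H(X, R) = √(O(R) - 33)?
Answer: 195/259 - √33 ≈ -4.9917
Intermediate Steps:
V = 195/259 (V = 3705*(1/4921) = 195/259 ≈ 0.75290)
n = -2 (n = -2 + 0 = -2)
H(X, R) = √(-33 + R) (H(X, R) = √(R - 33) = √(-33 + R))
V - H(n, 66) = 195/259 - √(-33 + 66) = 195/259 - √33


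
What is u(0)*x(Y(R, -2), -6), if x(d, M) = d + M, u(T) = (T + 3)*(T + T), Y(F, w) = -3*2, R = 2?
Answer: 0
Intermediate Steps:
Y(F, w) = -6
u(T) = 2*T*(3 + T) (u(T) = (3 + T)*(2*T) = 2*T*(3 + T))
x(d, M) = M + d
u(0)*x(Y(R, -2), -6) = (2*0*(3 + 0))*(-6 - 6) = (2*0*3)*(-12) = 0*(-12) = 0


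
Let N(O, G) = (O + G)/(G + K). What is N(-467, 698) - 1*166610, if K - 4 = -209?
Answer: -82138499/493 ≈ -1.6661e+5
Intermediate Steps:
K = -205 (K = 4 - 209 = -205)
N(O, G) = (G + O)/(-205 + G) (N(O, G) = (O + G)/(G - 205) = (G + O)/(-205 + G))
N(-467, 698) - 1*166610 = (698 - 467)/(-205 + 698) - 1*166610 = 231/493 - 166610 = -82138499/493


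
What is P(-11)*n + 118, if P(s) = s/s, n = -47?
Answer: 71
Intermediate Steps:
P(s) = 1
P(-11)*n + 118 = 1*(-47) + 118 = -47 + 118 = 71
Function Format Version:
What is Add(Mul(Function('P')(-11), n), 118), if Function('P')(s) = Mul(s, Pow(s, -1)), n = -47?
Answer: 71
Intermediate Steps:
Function('P')(s) = 1
Add(Mul(Function('P')(-11), n), 118) = Add(Mul(1, -47), 118) = Add(-47, 118) = 71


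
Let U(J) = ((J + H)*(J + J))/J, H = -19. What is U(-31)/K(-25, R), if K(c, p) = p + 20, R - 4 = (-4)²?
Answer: -5/2 ≈ -2.5000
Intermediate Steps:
R = 20 (R = 4 + (-4)² = 4 + 16 = 20)
K(c, p) = 20 + p
U(J) = -38 + 2*J (U(J) = ((J - 19)*(J + J))/J = ((-19 + J)*(2*J))/J = (2*J*(-19 + J))/J = -38 + 2*J)
U(-31)/K(-25, R) = (-38 + 2*(-31))/(20 + 20) = (-38 - 62)/40 = -100*1/40 = -5/2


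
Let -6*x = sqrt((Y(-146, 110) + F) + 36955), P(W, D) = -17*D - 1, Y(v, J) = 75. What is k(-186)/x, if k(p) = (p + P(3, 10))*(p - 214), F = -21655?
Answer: -11424*sqrt(615)/41 ≈ -6909.9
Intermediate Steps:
P(W, D) = -1 - 17*D
k(p) = (-214 + p)*(-171 + p) (k(p) = (p + (-1 - 17*10))*(p - 214) = (p + (-1 - 170))*(-214 + p) = (p - 171)*(-214 + p) = (-171 + p)*(-214 + p) = (-214 + p)*(-171 + p))
x = -5*sqrt(615)/6 (x = -sqrt((75 - 21655) + 36955)/6 = -sqrt(-21580 + 36955)/6 = -5*sqrt(615)/6 ≈ -20.666)
k(-186)/x = (36594 + (-186)**2 - 385*(-186))/((-5*sqrt(615)/6)) = (36594 + 34596 + 71610)*(-2*sqrt(615)/1025) = 142800*(-2*sqrt(615)/1025) = -11424*sqrt(615)/41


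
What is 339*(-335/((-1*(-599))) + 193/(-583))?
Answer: -105399168/349217 ≈ -301.82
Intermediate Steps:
339*(-335/((-1*(-599))) + 193/(-583)) = 339*(-335/599 + 193*(-1/583)) = 339*(-335*1/599 - 193/583) = 339*(-335/599 - 193/583) = 339*(-310912/349217) = -105399168/349217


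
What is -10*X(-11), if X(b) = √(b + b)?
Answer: -10*I*√22 ≈ -46.904*I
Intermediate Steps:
X(b) = √2*√b (X(b) = √(2*b) = √2*√b)
-10*X(-11) = -10*√2*√(-11) = -10*√2*I*√11 = -10*I*√22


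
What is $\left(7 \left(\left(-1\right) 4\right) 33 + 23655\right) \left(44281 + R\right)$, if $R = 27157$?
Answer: $1623857178$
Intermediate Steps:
$\left(7 \left(\left(-1\right) 4\right) 33 + 23655\right) \left(44281 + R\right) = \left(7 \left(\left(-1\right) 4\right) 33 + 23655\right) \left(44281 + 27157\right) = \left(7 \left(-4\right) 33 + 23655\right) 71438 = \left(\left(-28\right) 33 + 23655\right) 71438 = \left(-924 + 23655\right) 71438 = 22731 \cdot 71438 = 1623857178$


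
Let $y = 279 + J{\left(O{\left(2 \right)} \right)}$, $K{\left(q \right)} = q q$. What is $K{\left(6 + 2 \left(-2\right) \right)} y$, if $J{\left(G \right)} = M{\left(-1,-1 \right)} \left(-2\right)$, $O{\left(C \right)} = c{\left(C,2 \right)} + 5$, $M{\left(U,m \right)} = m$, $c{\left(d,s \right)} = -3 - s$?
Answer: $1124$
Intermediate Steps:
$K{\left(q \right)} = q^{2}$
$O{\left(C \right)} = 0$ ($O{\left(C \right)} = \left(-3 - 2\right) + 5 = -5 + 5 = 0$)
$J{\left(G \right)} = 2$ ($J{\left(G \right)} = \left(-1\right) \left(-2\right) = 2$)
$y = 281$ ($y = 279 + 2 = 281$)
$K{\left(6 + 2 \left(-2\right) \right)} y = \left(6 + 2 \left(-2\right)\right)^{2} \cdot 281 = \left(6 - 4\right)^{2} \cdot 281 = 2^{2} \cdot 281 = 4 \cdot 281 = 1124$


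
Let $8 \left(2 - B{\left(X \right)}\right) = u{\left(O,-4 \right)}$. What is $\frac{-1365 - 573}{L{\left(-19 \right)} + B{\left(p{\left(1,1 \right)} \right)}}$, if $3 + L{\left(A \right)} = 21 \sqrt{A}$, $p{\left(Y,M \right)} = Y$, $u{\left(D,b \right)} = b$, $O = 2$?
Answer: $\frac{3876}{33517} + \frac{162792 i \sqrt{19}}{33517} \approx 0.11564 + 21.171 i$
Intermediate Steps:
$B{\left(X \right)} = \frac{5}{2}$ ($B{\left(X \right)} = 2 - - \frac{1}{2} = 2 + \frac{1}{2} = \frac{5}{2}$)
$L{\left(A \right)} = -3 + 21 \sqrt{A}$
$\frac{-1365 - 573}{L{\left(-19 \right)} + B{\left(p{\left(1,1 \right)} \right)}} = \frac{-1365 - 573}{\left(-3 + 21 \sqrt{-19}\right) + \frac{5}{2}} = - \frac{1938}{\left(-3 + 21 i \sqrt{19}\right) + \frac{5}{2}} = - \frac{1938}{- \frac{1}{2} + 21 i \sqrt{19}}$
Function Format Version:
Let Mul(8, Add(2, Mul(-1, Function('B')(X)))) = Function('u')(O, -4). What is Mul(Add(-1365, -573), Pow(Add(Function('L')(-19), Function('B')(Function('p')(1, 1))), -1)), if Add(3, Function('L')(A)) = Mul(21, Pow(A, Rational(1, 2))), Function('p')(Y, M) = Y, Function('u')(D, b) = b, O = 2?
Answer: Add(Rational(3876, 33517), Mul(Rational(162792, 33517), I, Pow(19, Rational(1, 2)))) ≈ Add(0.11564, Mul(21.171, I))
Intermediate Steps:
Function('B')(X) = Rational(5, 2) (Function('B')(X) = Add(2, Mul(Rational(-1, 8), -4)) = Add(2, Rational(1, 2)) = Rational(5, 2))
Function('L')(A) = Add(-3, Mul(21, Pow(A, Rational(1, 2))))
Mul(Add(-1365, -573), Pow(Add(Function('L')(-19), Function('B')(Function('p')(1, 1))), -1)) = Mul(Add(-1365, -573), Pow(Add(Add(-3, Mul(21, Pow(-19, Rational(1, 2)))), Rational(5, 2)), -1)) = Mul(-1938, Pow(Add(Add(-3, Mul(21, Mul(I, Pow(19, Rational(1, 2))))), Rational(5, 2)), -1)) = Mul(-1938, Pow(Add(Add(-3, Mul(21, I, Pow(19, Rational(1, 2)))), Rational(5, 2)), -1)) = Mul(-1938, Pow(Add(Rational(-1, 2), Mul(21, I, Pow(19, Rational(1, 2)))), -1))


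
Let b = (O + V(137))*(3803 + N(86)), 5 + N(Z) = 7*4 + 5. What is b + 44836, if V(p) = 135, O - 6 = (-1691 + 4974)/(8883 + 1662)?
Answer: 2060491996/3515 ≈ 5.8620e+5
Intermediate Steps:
N(Z) = 28 (N(Z) = -5 + (7*4 + 5) = -5 + (28 + 5) = -5 + 33 = 28)
O = 66553/10545 (O = 6 + (-1691 + 4974)/(8883 + 1662) = 6 + 3283/10545 = 66553/10545 ≈ 6.3113)
b = 1902893456/3515 (b = (66553/10545 + 135)*(3803 + 28) = (1490128/10545)*3831 = 1902893456/3515 ≈ 5.4136e+5)
b + 44836 = 1902893456/3515 + 44836 = 2060491996/3515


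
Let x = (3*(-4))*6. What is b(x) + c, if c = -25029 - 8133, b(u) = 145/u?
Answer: -2387809/72 ≈ -33164.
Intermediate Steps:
x = -72 (x = -12*6 = -72)
c = -33162
b(x) + c = 145/(-72) - 33162 = 145*(-1/72) - 33162 = -145/72 - 33162 = -2387809/72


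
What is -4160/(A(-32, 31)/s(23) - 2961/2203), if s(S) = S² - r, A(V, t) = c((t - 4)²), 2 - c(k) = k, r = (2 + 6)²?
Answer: 2130741600/1489223 ≈ 1430.8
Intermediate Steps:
r = 64 (r = 8² = 64)
c(k) = 2 - k
A(V, t) = 2 - (-4 + t)² (A(V, t) = 2 - (t - 4)² = 2 - (-4 + t)²)
s(S) = -64 + S² (s(S) = S² - 1*64 = S² - 64 = -64 + S²)
-4160/(A(-32, 31)/s(23) - 2961/2203) = -4160/((2 - (-4 + 31)²)/(-64 + 23²) - 2961/2203) = -4160/((2 - 1*27²)/(-64 + 529) - 2961*1/2203) = -4160/((2 - 1*729)/465 - 2961/2203) = -4160/((2 - 729)*(1/465) - 2961/2203) = -4160/(-727*1/465 - 2961/2203) = -4160/(-727/465 - 2961/2203) = -4160/(-2978446/1024395) = -4160*(-1024395/2978446) = 2130741600/1489223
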